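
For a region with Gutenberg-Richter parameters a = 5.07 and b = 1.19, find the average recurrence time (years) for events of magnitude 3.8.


log10(N) = 5.07 - 1.19*3.8 = 0.548
N = 10^0.548 = 3.531832
T = 1/N = 1/3.531832 = 0.2831 years

0.2831


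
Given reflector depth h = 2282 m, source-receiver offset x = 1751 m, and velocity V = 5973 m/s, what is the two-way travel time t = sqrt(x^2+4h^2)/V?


x^2 + 4h^2 = 1751^2 + 4*2282^2 = 3066001 + 20830096 = 23896097
sqrt(23896097) = 4888.3634
t = 4888.3634 / 5973 = 0.8184 s

0.8184


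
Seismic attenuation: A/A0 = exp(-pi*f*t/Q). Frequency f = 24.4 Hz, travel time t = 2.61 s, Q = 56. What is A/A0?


pi*f*t/Q = pi*24.4*2.61/56 = 3.572664
A/A0 = exp(-3.572664) = 0.028081

0.028081


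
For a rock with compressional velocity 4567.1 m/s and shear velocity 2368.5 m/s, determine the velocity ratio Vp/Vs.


Vp/Vs = 4567.1 / 2368.5
= 1.9283

1.9283


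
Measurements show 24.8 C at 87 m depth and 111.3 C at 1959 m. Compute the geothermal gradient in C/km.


dT = 111.3 - 24.8 = 86.5 C
dz = 1959 - 87 = 1872 m
gradient = dT/dz * 1000 = 86.5/1872 * 1000 = 46.2073 C/km

46.2073


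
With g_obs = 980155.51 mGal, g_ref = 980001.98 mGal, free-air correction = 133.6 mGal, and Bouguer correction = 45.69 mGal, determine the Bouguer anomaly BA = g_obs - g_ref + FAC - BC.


BA = g_obs - g_ref + FAC - BC
= 980155.51 - 980001.98 + 133.6 - 45.69
= 241.44 mGal

241.44


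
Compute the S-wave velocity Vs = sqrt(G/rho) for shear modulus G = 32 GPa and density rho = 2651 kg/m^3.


Convert G to Pa: G = 32e9 Pa
Compute G/rho = 32e9 / 2651 = 12070916.6352
Vs = sqrt(12070916.6352) = 3474.32 m/s

3474.32


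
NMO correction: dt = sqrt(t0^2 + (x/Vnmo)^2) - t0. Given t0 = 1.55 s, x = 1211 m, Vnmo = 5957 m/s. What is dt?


x/Vnmo = 1211/5957 = 0.20329
(x/Vnmo)^2 = 0.041327
t0^2 = 2.4025
sqrt(2.4025 + 0.041327) = 1.563274
dt = 1.563274 - 1.55 = 0.013274

0.013274


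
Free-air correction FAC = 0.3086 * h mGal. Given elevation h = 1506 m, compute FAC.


FAC = 0.3086 * h
= 0.3086 * 1506
= 464.7516 mGal

464.7516


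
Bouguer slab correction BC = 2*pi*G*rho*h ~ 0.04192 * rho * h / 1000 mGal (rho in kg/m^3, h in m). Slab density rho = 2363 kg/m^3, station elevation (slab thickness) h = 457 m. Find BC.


BC = 0.04192 * rho * h / 1000
= 0.04192 * 2363 * 457 / 1000
= 45.269 mGal

45.269


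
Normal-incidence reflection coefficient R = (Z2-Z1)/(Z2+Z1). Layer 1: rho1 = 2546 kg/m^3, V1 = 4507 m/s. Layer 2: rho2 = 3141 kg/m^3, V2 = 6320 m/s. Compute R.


Z1 = 2546 * 4507 = 11474822
Z2 = 3141 * 6320 = 19851120
R = (19851120 - 11474822) / (19851120 + 11474822) = 8376298 / 31325942 = 0.2674

0.2674


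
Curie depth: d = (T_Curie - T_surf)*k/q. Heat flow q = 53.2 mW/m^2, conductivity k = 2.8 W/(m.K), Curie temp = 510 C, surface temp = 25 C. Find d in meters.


T_Curie - T_surf = 510 - 25 = 485 C
Convert q to W/m^2: 53.2 mW/m^2 = 0.0532 W/m^2
d = 485 * 2.8 / 0.0532 = 25526.32 m

25526.32


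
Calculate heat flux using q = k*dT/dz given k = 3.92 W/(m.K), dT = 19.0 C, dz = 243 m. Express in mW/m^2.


q = k * dT / dz * 1000
= 3.92 * 19.0 / 243 * 1000
= 0.306502 * 1000
= 306.5021 mW/m^2

306.5021


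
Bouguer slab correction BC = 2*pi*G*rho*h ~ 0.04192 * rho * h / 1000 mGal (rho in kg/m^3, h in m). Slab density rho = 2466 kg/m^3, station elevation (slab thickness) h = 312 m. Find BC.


BC = 0.04192 * rho * h / 1000
= 0.04192 * 2466 * 312 / 1000
= 32.2529 mGal

32.2529


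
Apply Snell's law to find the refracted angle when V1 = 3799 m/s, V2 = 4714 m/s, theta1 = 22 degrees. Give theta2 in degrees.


sin(theta1) = sin(22 deg) = 0.374607
sin(theta2) = V2/V1 * sin(theta1) = 4714/3799 * 0.374607 = 0.464832
theta2 = arcsin(0.464832) = 27.6993 degrees

27.6993


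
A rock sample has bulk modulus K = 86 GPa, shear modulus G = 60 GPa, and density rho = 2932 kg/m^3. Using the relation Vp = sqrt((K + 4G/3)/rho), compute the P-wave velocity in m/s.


First compute the effective modulus:
K + 4G/3 = 86e9 + 4*60e9/3 = 166000000000.0 Pa
Then divide by density:
166000000000.0 / 2932 = 56616643.9291 Pa/(kg/m^3)
Take the square root:
Vp = sqrt(56616643.9291) = 7524.4 m/s

7524.4


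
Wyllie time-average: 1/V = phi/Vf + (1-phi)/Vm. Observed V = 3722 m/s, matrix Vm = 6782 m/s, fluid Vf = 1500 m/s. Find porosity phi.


1/V - 1/Vm = 1/3722 - 1/6782 = 0.00012122
1/Vf - 1/Vm = 1/1500 - 1/6782 = 0.00051922
phi = 0.00012122 / 0.00051922 = 0.2335

0.2335


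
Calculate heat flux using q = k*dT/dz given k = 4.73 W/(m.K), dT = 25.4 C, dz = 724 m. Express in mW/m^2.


q = k * dT / dz * 1000
= 4.73 * 25.4 / 724 * 1000
= 0.165942 * 1000
= 165.942 mW/m^2

165.942


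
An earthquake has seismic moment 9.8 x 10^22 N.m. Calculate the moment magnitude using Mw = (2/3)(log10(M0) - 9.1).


log10(M0) = log10(9.8 x 10^22) = 22.9912
Mw = 2/3 * (22.9912 - 9.1)
= 2/3 * 13.8912
= 9.26

9.26


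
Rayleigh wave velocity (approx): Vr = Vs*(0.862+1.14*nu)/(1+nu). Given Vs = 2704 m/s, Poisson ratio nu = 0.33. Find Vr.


Numerator factor = 0.862 + 1.14*0.33 = 1.2382
Denominator = 1 + 0.33 = 1.33
Vr = 2704 * 1.2382 / 1.33 = 2517.36 m/s

2517.36


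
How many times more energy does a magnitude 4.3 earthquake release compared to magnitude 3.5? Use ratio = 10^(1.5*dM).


M2 - M1 = 4.3 - 3.5 = 0.8
1.5 * 0.8 = 1.2
ratio = 10^1.2 = 15.85

15.85


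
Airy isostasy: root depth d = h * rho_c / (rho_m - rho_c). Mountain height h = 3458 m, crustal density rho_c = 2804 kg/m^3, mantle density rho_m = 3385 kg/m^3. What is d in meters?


rho_m - rho_c = 3385 - 2804 = 581
d = 3458 * 2804 / 581
= 9696232 / 581
= 16688.87 m

16688.87


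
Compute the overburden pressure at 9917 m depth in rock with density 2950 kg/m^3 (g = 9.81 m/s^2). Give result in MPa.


P = rho * g * z / 1e6
= 2950 * 9.81 * 9917 / 1e6
= 286993021.5 / 1e6
= 286.993 MPa

286.993


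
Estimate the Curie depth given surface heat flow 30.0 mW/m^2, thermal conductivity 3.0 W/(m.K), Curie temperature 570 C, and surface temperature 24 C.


T_Curie - T_surf = 570 - 24 = 546 C
Convert q to W/m^2: 30.0 mW/m^2 = 0.03 W/m^2
d = 546 * 3.0 / 0.03 = 54600.0 m

54600.0


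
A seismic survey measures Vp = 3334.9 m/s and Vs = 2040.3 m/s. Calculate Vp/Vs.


Vp/Vs = 3334.9 / 2040.3
= 1.6345

1.6345


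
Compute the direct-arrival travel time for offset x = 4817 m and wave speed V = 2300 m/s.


t = x / V
= 4817 / 2300
= 2.0943 s

2.0943


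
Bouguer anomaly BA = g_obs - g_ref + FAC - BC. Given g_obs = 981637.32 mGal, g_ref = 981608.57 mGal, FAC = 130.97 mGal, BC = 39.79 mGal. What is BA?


BA = g_obs - g_ref + FAC - BC
= 981637.32 - 981608.57 + 130.97 - 39.79
= 119.93 mGal

119.93


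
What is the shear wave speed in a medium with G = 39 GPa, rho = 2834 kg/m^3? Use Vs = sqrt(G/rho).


Convert G to Pa: G = 39e9 Pa
Compute G/rho = 39e9 / 2834 = 13761467.8899
Vs = sqrt(13761467.8899) = 3709.65 m/s

3709.65


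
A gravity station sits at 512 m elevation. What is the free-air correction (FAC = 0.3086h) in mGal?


FAC = 0.3086 * h
= 0.3086 * 512
= 158.0032 mGal

158.0032


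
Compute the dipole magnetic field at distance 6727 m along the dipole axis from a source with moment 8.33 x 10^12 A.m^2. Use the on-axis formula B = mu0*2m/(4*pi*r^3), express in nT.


m = 8.33 x 10^12 = 8330000000000 A.m^2
2m = 16660000000000 A.m^2
r^3 = 6727^3 = 304413762583
B = (4pi*10^-7) * 16660000000000 / (4*pi * 304413762583) * 1e9
= 20935573.443522 / 3825376160729.52 * 1e9
= 5472.8143 nT

5472.8143


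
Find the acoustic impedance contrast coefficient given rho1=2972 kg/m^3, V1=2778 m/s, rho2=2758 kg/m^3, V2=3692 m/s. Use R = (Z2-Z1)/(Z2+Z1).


Z1 = 2972 * 2778 = 8256216
Z2 = 2758 * 3692 = 10182536
R = (10182536 - 8256216) / (10182536 + 8256216) = 1926320 / 18438752 = 0.1045

0.1045


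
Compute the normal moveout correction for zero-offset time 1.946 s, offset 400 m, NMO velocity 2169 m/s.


x/Vnmo = 400/2169 = 0.184417
(x/Vnmo)^2 = 0.03401
t0^2 = 3.786916
sqrt(3.786916 + 0.03401) = 1.954719
dt = 1.954719 - 1.946 = 0.008719

0.008719


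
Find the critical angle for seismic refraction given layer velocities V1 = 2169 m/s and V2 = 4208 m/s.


V1/V2 = 2169/4208 = 0.515447
theta_c = arcsin(0.515447) = 31.0273 degrees

31.0273


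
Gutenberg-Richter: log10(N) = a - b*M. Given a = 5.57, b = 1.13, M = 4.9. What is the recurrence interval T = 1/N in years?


log10(N) = 5.57 - 1.13*4.9 = 0.033
N = 10^0.033 = 1.078947
T = 1/N = 1/1.078947 = 0.9268 years

0.9268


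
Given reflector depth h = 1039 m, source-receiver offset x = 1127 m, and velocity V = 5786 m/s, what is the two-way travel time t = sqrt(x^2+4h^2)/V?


x^2 + 4h^2 = 1127^2 + 4*1039^2 = 1270129 + 4318084 = 5588213
sqrt(5588213) = 2363.9401
t = 2363.9401 / 5786 = 0.4086 s

0.4086


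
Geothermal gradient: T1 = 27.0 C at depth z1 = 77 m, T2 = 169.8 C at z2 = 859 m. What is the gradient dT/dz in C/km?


dT = 169.8 - 27.0 = 142.8 C
dz = 859 - 77 = 782 m
gradient = dT/dz * 1000 = 142.8/782 * 1000 = 182.6087 C/km

182.6087


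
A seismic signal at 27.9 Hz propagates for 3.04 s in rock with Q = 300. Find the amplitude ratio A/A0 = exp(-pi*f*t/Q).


pi*f*t/Q = pi*27.9*3.04/300 = 0.888191
A/A0 = exp(-0.888191) = 0.411399

0.411399


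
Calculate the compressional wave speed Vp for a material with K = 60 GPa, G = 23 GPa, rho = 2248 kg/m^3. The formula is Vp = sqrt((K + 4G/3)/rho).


First compute the effective modulus:
K + 4G/3 = 60e9 + 4*23e9/3 = 90666666666.67 Pa
Then divide by density:
90666666666.67 / 2248 = 40332147.0937 Pa/(kg/m^3)
Take the square root:
Vp = sqrt(40332147.0937) = 6350.76 m/s

6350.76


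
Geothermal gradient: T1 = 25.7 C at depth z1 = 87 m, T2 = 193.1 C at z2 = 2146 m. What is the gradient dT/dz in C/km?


dT = 193.1 - 25.7 = 167.4 C
dz = 2146 - 87 = 2059 m
gradient = dT/dz * 1000 = 167.4/2059 * 1000 = 81.3016 C/km

81.3016


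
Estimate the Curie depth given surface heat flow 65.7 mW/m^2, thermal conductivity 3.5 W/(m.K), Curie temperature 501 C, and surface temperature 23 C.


T_Curie - T_surf = 501 - 23 = 478 C
Convert q to W/m^2: 65.7 mW/m^2 = 0.0657 W/m^2
d = 478 * 3.5 / 0.0657 = 25464.23 m

25464.23


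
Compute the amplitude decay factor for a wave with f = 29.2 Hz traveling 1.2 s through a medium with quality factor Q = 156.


pi*f*t/Q = pi*29.2*1.2/156 = 0.70565
A/A0 = exp(-0.70565) = 0.493787

0.493787


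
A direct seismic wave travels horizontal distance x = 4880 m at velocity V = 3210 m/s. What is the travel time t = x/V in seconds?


t = x / V
= 4880 / 3210
= 1.5202 s

1.5202


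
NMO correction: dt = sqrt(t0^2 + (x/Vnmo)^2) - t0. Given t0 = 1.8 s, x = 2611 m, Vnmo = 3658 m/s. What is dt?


x/Vnmo = 2611/3658 = 0.713778
(x/Vnmo)^2 = 0.509479
t0^2 = 3.24
sqrt(3.24 + 0.509479) = 1.936357
dt = 1.936357 - 1.8 = 0.136357

0.136357


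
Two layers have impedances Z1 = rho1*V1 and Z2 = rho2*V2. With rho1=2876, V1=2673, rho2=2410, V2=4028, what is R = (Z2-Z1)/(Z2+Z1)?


Z1 = 2876 * 2673 = 7687548
Z2 = 2410 * 4028 = 9707480
R = (9707480 - 7687548) / (9707480 + 7687548) = 2019932 / 17395028 = 0.1161

0.1161


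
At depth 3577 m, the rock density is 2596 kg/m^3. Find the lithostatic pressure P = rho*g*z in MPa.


P = rho * g * z / 1e6
= 2596 * 9.81 * 3577 / 1e6
= 91094600.52 / 1e6
= 91.0946 MPa

91.0946


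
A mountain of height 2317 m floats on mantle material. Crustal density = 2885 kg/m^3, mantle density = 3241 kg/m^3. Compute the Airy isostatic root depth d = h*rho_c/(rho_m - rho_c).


rho_m - rho_c = 3241 - 2885 = 356
d = 2317 * 2885 / 356
= 6684545 / 356
= 18776.81 m

18776.81


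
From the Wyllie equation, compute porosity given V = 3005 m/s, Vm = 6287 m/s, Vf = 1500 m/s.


1/V - 1/Vm = 1/3005 - 1/6287 = 0.00017372
1/Vf - 1/Vm = 1/1500 - 1/6287 = 0.00050761
phi = 0.00017372 / 0.00050761 = 0.3422

0.3422


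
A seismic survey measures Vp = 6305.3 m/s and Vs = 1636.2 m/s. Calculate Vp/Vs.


Vp/Vs = 6305.3 / 1636.2
= 3.8536

3.8536


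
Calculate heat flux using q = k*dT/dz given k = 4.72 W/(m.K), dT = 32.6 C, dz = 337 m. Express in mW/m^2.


q = k * dT / dz * 1000
= 4.72 * 32.6 / 337 * 1000
= 0.456593 * 1000
= 456.5935 mW/m^2

456.5935


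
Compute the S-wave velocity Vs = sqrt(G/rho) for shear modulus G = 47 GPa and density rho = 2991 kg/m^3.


Convert G to Pa: G = 47e9 Pa
Compute G/rho = 47e9 / 2991 = 15713808.0909
Vs = sqrt(15713808.0909) = 3964.06 m/s

3964.06


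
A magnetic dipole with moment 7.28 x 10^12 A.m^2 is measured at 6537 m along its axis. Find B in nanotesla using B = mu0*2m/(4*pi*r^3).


m = 7.28 x 10^12 = 7280000000000 A.m^2
2m = 14560000000000 A.m^2
r^3 = 6537^3 = 279341496153
B = (4pi*10^-7) * 14560000000000 / (4*pi * 279341496153) * 1e9
= 18296635.614507 / 3510308768628.19 * 1e9
= 5212.2582 nT

5212.2582


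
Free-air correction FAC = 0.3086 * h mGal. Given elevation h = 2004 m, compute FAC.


FAC = 0.3086 * h
= 0.3086 * 2004
= 618.4344 mGal

618.4344


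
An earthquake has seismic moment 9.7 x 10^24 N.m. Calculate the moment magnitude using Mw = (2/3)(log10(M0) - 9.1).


log10(M0) = log10(9.7 x 10^24) = 24.9868
Mw = 2/3 * (24.9868 - 9.1)
= 2/3 * 15.8868
= 10.59

10.59


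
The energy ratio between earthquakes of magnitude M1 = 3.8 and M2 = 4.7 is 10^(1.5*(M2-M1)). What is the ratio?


M2 - M1 = 4.7 - 3.8 = 0.9
1.5 * 0.9 = 1.35
ratio = 10^1.35 = 22.39

22.39


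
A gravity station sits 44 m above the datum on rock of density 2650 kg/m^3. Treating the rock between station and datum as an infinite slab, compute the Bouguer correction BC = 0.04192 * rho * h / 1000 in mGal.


BC = 0.04192 * rho * h / 1000
= 0.04192 * 2650 * 44 / 1000
= 4.8879 mGal

4.8879


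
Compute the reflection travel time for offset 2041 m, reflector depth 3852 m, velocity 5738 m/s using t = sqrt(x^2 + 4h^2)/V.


x^2 + 4h^2 = 2041^2 + 4*3852^2 = 4165681 + 59351616 = 63517297
sqrt(63517297) = 7969.774
t = 7969.774 / 5738 = 1.3889 s

1.3889


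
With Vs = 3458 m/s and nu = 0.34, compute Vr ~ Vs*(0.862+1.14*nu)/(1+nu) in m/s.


Numerator factor = 0.862 + 1.14*0.34 = 1.2496
Denominator = 1 + 0.34 = 1.34
Vr = 3458 * 1.2496 / 1.34 = 3224.71 m/s

3224.71


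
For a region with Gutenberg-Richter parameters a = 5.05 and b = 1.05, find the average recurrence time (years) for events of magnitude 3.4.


log10(N) = 5.05 - 1.05*3.4 = 1.48
N = 10^1.48 = 30.199517
T = 1/N = 1/30.199517 = 0.0331 years

0.0331


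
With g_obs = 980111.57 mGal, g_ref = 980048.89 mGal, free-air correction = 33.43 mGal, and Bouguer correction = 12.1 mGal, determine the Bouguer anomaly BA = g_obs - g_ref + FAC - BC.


BA = g_obs - g_ref + FAC - BC
= 980111.57 - 980048.89 + 33.43 - 12.1
= 84.01 mGal

84.01


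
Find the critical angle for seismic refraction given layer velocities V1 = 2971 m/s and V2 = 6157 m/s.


V1/V2 = 2971/6157 = 0.48254
theta_c = arcsin(0.48254) = 28.8514 degrees

28.8514


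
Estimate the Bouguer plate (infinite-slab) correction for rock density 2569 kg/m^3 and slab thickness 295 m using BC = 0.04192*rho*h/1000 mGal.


BC = 0.04192 * rho * h / 1000
= 0.04192 * 2569 * 295 / 1000
= 31.7693 mGal

31.7693


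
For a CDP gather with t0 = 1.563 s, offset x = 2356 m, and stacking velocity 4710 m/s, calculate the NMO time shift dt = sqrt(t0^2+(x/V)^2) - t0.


x/Vnmo = 2356/4710 = 0.500212
(x/Vnmo)^2 = 0.250212
t0^2 = 2.442969
sqrt(2.442969 + 0.250212) = 1.641092
dt = 1.641092 - 1.563 = 0.078092

0.078092


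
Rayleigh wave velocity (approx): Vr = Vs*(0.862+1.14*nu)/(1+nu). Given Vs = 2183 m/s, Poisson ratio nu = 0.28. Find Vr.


Numerator factor = 0.862 + 1.14*0.28 = 1.1812
Denominator = 1 + 0.28 = 1.28
Vr = 2183 * 1.1812 / 1.28 = 2014.5 m/s

2014.5


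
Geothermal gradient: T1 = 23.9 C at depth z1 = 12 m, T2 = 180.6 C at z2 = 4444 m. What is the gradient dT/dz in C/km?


dT = 180.6 - 23.9 = 156.7 C
dz = 4444 - 12 = 4432 m
gradient = dT/dz * 1000 = 156.7/4432 * 1000 = 35.3565 C/km

35.3565


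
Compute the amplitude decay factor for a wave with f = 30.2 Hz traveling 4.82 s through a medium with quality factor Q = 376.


pi*f*t/Q = pi*30.2*4.82/376 = 1.216231
A/A0 = exp(-1.216231) = 0.296345

0.296345


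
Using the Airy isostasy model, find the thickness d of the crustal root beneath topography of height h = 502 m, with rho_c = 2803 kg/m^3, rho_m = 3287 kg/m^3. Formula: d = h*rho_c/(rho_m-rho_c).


rho_m - rho_c = 3287 - 2803 = 484
d = 502 * 2803 / 484
= 1407106 / 484
= 2907.24 m

2907.24


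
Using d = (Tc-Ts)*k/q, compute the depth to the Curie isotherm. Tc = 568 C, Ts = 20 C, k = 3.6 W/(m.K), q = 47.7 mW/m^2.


T_Curie - T_surf = 568 - 20 = 548 C
Convert q to W/m^2: 47.7 mW/m^2 = 0.0477 W/m^2
d = 548 * 3.6 / 0.0477 = 41358.49 m

41358.49


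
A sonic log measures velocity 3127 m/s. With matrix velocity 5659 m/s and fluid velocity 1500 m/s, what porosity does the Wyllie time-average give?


1/V - 1/Vm = 1/3127 - 1/5659 = 0.00014309
1/Vf - 1/Vm = 1/1500 - 1/5659 = 0.00048996
phi = 0.00014309 / 0.00048996 = 0.292

0.292


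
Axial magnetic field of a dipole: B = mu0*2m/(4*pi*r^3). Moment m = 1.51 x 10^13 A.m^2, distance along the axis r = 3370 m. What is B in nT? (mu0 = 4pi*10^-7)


m = 1.51 x 10^13 = 15100000000000 A.m^2
2m = 30200000000000 A.m^2
r^3 = 3370^3 = 38272753000
B = (4pi*10^-7) * 30200000000000 / (4*pi * 38272753000) * 1e9
= 37950439.255365 / 480949598629.83 * 1e9
= 78907.3104 nT

78907.3104


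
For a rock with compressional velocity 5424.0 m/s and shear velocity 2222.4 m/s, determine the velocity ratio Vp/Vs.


Vp/Vs = 5424.0 / 2222.4
= 2.4406

2.4406


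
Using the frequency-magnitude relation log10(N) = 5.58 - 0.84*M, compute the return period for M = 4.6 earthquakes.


log10(N) = 5.58 - 0.84*4.6 = 1.716
N = 10^1.716 = 51.9996
T = 1/N = 1/51.9996 = 0.0192 years

0.0192


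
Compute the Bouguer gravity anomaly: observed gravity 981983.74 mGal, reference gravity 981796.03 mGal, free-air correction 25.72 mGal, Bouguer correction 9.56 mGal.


BA = g_obs - g_ref + FAC - BC
= 981983.74 - 981796.03 + 25.72 - 9.56
= 203.87 mGal

203.87


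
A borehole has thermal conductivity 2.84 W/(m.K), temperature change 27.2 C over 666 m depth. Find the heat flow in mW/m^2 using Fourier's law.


q = k * dT / dz * 1000
= 2.84 * 27.2 / 666 * 1000
= 0.115988 * 1000
= 115.988 mW/m^2

115.988


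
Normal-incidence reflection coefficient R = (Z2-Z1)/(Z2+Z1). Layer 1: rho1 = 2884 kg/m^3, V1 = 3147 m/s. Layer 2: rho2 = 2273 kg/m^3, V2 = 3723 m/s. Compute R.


Z1 = 2884 * 3147 = 9075948
Z2 = 2273 * 3723 = 8462379
R = (8462379 - 9075948) / (8462379 + 9075948) = -613569 / 17538327 = -0.035

-0.035


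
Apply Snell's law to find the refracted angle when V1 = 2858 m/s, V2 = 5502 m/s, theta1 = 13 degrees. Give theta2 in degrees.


sin(theta1) = sin(13 deg) = 0.224951
sin(theta2) = V2/V1 * sin(theta1) = 5502/2858 * 0.224951 = 0.433058
theta2 = arcsin(0.433058) = 25.6618 degrees

25.6618


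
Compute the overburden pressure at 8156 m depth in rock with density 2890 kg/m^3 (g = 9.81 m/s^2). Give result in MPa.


P = rho * g * z / 1e6
= 2890 * 9.81 * 8156 / 1e6
= 231229940.4 / 1e6
= 231.2299 MPa

231.2299


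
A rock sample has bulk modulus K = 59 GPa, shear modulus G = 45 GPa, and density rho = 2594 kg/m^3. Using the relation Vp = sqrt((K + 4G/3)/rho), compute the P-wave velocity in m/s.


First compute the effective modulus:
K + 4G/3 = 59e9 + 4*45e9/3 = 119000000000.0 Pa
Then divide by density:
119000000000.0 / 2594 = 45875096.3763 Pa/(kg/m^3)
Take the square root:
Vp = sqrt(45875096.3763) = 6773.12 m/s

6773.12


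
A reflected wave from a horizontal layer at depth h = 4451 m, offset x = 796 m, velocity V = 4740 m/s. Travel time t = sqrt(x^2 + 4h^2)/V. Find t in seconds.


x^2 + 4h^2 = 796^2 + 4*4451^2 = 633616 + 79245604 = 79879220
sqrt(79879220) = 8937.5176
t = 8937.5176 / 4740 = 1.8856 s

1.8856


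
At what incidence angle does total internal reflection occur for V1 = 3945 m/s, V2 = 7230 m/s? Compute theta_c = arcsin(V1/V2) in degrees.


V1/V2 = 3945/7230 = 0.545643
theta_c = arcsin(0.545643) = 33.0686 degrees

33.0686


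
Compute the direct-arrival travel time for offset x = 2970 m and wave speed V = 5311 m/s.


t = x / V
= 2970 / 5311
= 0.5592 s

0.5592


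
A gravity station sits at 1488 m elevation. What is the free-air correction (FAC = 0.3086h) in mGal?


FAC = 0.3086 * h
= 0.3086 * 1488
= 459.1968 mGal

459.1968


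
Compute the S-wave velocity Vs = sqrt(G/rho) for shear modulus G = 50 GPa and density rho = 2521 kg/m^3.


Convert G to Pa: G = 50e9 Pa
Compute G/rho = 50e9 / 2521 = 19833399.4447
Vs = sqrt(19833399.4447) = 4453.47 m/s

4453.47


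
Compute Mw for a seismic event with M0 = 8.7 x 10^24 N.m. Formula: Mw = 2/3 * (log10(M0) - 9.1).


log10(M0) = log10(8.7 x 10^24) = 24.9395
Mw = 2/3 * (24.9395 - 9.1)
= 2/3 * 15.8395
= 10.56

10.56


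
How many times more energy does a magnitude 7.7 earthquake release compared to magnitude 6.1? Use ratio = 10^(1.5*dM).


M2 - M1 = 7.7 - 6.1 = 1.6
1.5 * 1.6 = 2.4
ratio = 10^2.4 = 251.19

251.19


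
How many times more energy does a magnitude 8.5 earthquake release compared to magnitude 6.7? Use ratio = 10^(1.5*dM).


M2 - M1 = 8.5 - 6.7 = 1.8
1.5 * 1.8 = 2.7
ratio = 10^2.7 = 501.19

501.19


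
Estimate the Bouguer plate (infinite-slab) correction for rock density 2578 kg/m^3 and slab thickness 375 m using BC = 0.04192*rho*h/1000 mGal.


BC = 0.04192 * rho * h / 1000
= 0.04192 * 2578 * 375 / 1000
= 40.5262 mGal

40.5262


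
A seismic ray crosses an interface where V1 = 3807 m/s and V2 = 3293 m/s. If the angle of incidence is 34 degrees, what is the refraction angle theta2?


sin(theta1) = sin(34 deg) = 0.559193
sin(theta2) = V2/V1 * sin(theta1) = 3293/3807 * 0.559193 = 0.483694
theta2 = arcsin(0.483694) = 28.9269 degrees

28.9269


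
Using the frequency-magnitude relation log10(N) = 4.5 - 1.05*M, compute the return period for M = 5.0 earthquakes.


log10(N) = 4.5 - 1.05*5.0 = -0.75
N = 10^-0.75 = 0.177828
T = 1/N = 1/0.177828 = 5.6234 years

5.6234


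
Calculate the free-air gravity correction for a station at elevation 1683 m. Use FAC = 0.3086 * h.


FAC = 0.3086 * h
= 0.3086 * 1683
= 519.3738 mGal

519.3738


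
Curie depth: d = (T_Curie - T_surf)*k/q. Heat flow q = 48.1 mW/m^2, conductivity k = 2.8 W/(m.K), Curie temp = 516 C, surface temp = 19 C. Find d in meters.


T_Curie - T_surf = 516 - 19 = 497 C
Convert q to W/m^2: 48.1 mW/m^2 = 0.0481 W/m^2
d = 497 * 2.8 / 0.0481 = 28931.39 m

28931.39


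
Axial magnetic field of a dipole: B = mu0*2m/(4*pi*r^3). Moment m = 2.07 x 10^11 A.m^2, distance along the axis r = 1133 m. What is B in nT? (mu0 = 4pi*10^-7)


m = 2.07 x 10^11 = 207000000000 A.m^2
2m = 414000000000 A.m^2
r^3 = 1133^3 = 1454419637
B = (4pi*10^-7) * 414000000000 / (4*pi * 1454419637) * 1e9
= 520247.743434 / 18276776187.34 * 1e9
= 28464.9622 nT

28464.9622


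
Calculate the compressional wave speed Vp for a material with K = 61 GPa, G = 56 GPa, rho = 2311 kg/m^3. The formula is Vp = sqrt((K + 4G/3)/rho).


First compute the effective modulus:
K + 4G/3 = 61e9 + 4*56e9/3 = 135666666666.67 Pa
Then divide by density:
135666666666.67 / 2311 = 58704745.4205 Pa/(kg/m^3)
Take the square root:
Vp = sqrt(58704745.4205) = 7661.9 m/s

7661.9


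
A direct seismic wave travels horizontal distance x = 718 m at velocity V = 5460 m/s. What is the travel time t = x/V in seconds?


t = x / V
= 718 / 5460
= 0.1315 s

0.1315


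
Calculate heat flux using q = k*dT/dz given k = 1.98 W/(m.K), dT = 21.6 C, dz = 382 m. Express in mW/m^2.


q = k * dT / dz * 1000
= 1.98 * 21.6 / 382 * 1000
= 0.111958 * 1000
= 111.9581 mW/m^2

111.9581


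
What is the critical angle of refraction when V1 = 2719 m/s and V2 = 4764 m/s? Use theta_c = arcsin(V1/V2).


V1/V2 = 2719/4764 = 0.570739
theta_c = arcsin(0.570739) = 34.8018 degrees

34.8018


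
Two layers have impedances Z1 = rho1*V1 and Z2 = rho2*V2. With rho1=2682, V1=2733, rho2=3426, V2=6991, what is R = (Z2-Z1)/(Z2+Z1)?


Z1 = 2682 * 2733 = 7329906
Z2 = 3426 * 6991 = 23951166
R = (23951166 - 7329906) / (23951166 + 7329906) = 16621260 / 31281072 = 0.5314

0.5314


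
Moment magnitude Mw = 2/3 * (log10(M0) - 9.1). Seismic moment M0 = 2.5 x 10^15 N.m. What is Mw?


log10(M0) = log10(2.5 x 10^15) = 15.3979
Mw = 2/3 * (15.3979 - 9.1)
= 2/3 * 6.2979
= 4.2

4.2


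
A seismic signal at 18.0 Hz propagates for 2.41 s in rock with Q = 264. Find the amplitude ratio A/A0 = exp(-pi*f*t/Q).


pi*f*t/Q = pi*18.0*2.41/264 = 0.516221
A/A0 = exp(-0.516221) = 0.596772

0.596772


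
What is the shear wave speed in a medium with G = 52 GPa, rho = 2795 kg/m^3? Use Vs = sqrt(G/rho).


Convert G to Pa: G = 52e9 Pa
Compute G/rho = 52e9 / 2795 = 18604651.1628
Vs = sqrt(18604651.1628) = 4313.31 m/s

4313.31


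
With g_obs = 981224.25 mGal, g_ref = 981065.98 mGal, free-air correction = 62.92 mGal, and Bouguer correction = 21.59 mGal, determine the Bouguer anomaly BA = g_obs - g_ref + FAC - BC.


BA = g_obs - g_ref + FAC - BC
= 981224.25 - 981065.98 + 62.92 - 21.59
= 199.6 mGal

199.6


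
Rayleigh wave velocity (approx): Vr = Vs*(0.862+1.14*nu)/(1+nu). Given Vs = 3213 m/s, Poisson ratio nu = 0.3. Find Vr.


Numerator factor = 0.862 + 1.14*0.3 = 1.204
Denominator = 1 + 0.3 = 1.3
Vr = 3213 * 1.204 / 1.3 = 2975.73 m/s

2975.73


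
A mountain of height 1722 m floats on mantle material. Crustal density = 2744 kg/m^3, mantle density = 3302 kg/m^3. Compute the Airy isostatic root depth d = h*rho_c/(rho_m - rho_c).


rho_m - rho_c = 3302 - 2744 = 558
d = 1722 * 2744 / 558
= 4725168 / 558
= 8468.04 m

8468.04


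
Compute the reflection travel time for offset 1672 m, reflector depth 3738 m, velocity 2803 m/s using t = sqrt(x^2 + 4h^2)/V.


x^2 + 4h^2 = 1672^2 + 4*3738^2 = 2795584 + 55890576 = 58686160
sqrt(58686160) = 7660.6893
t = 7660.6893 / 2803 = 2.733 s

2.733


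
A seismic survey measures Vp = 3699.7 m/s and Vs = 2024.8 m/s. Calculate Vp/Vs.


Vp/Vs = 3699.7 / 2024.8
= 1.8272

1.8272


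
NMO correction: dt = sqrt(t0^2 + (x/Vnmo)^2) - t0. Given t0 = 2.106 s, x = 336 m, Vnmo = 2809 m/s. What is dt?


x/Vnmo = 336/2809 = 0.119616
(x/Vnmo)^2 = 0.014308
t0^2 = 4.435236
sqrt(4.435236 + 0.014308) = 2.109394
dt = 2.109394 - 2.106 = 0.003394

0.003394


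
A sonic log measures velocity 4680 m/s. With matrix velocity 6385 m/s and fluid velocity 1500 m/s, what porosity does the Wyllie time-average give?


1/V - 1/Vm = 1/4680 - 1/6385 = 5.706e-05
1/Vf - 1/Vm = 1/1500 - 1/6385 = 0.00051005
phi = 5.706e-05 / 0.00051005 = 0.1119

0.1119


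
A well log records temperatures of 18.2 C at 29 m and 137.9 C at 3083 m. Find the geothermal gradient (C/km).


dT = 137.9 - 18.2 = 119.7 C
dz = 3083 - 29 = 3054 m
gradient = dT/dz * 1000 = 119.7/3054 * 1000 = 39.1945 C/km

39.1945


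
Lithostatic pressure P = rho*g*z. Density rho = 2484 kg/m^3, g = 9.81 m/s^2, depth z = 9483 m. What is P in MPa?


P = rho * g * z / 1e6
= 2484 * 9.81 * 9483 / 1e6
= 231082123.32 / 1e6
= 231.0821 MPa

231.0821


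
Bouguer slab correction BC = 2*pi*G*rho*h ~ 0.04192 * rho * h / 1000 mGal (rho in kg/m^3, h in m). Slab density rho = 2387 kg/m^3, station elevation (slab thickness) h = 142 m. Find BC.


BC = 0.04192 * rho * h / 1000
= 0.04192 * 2387 * 142 / 1000
= 14.209 mGal

14.209


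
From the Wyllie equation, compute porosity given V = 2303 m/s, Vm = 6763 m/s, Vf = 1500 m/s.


1/V - 1/Vm = 1/2303 - 1/6763 = 0.00028635
1/Vf - 1/Vm = 1/1500 - 1/6763 = 0.0005188
phi = 0.00028635 / 0.0005188 = 0.5519

0.5519


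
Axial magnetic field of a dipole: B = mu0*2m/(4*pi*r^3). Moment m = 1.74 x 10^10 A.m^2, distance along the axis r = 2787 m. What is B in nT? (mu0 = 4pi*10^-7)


m = 1.74 x 10^10 = 17400000000 A.m^2
2m = 34800000000 A.m^2
r^3 = 2787^3 = 21647657403
B = (4pi*10^-7) * 34800000000 / (4*pi * 21647657403) * 1e9
= 43730.969738 / 272032485858.77 * 1e9
= 160.7564 nT

160.7564


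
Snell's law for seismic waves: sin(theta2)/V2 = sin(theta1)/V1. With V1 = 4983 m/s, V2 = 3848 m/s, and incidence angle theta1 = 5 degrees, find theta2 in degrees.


sin(theta1) = sin(5 deg) = 0.087156
sin(theta2) = V2/V1 * sin(theta1) = 3848/4983 * 0.087156 = 0.067304
theta2 = arcsin(0.067304) = 3.8591 degrees

3.8591


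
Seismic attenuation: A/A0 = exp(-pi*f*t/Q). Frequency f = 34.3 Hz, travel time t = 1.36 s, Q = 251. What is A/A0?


pi*f*t/Q = pi*34.3*1.36/251 = 0.583861
A/A0 = exp(-0.583861) = 0.557741

0.557741


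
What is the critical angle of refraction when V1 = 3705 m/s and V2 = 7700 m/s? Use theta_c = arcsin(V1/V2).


V1/V2 = 3705/7700 = 0.481169
theta_c = arcsin(0.481169) = 28.7618 degrees

28.7618


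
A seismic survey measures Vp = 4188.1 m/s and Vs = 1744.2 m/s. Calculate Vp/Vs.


Vp/Vs = 4188.1 / 1744.2
= 2.4012

2.4012


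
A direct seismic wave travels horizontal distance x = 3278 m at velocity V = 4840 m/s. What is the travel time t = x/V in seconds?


t = x / V
= 3278 / 4840
= 0.6773 s

0.6773


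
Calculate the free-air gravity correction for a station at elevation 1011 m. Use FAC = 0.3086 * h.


FAC = 0.3086 * h
= 0.3086 * 1011
= 311.9946 mGal

311.9946


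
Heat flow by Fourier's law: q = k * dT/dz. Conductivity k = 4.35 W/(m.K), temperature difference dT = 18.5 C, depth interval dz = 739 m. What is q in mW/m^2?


q = k * dT / dz * 1000
= 4.35 * 18.5 / 739 * 1000
= 0.108897 * 1000
= 108.8972 mW/m^2

108.8972


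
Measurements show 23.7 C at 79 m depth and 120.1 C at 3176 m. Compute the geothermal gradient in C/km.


dT = 120.1 - 23.7 = 96.4 C
dz = 3176 - 79 = 3097 m
gradient = dT/dz * 1000 = 96.4/3097 * 1000 = 31.1269 C/km

31.1269


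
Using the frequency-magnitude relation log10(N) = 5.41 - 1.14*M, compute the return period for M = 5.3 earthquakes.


log10(N) = 5.41 - 1.14*5.3 = -0.632
N = 10^-0.632 = 0.233346
T = 1/N = 1/0.233346 = 4.2855 years

4.2855


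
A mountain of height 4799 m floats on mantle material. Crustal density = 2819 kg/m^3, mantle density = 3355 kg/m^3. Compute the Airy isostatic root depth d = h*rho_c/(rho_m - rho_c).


rho_m - rho_c = 3355 - 2819 = 536
d = 4799 * 2819 / 536
= 13528381 / 536
= 25239.52 m

25239.52


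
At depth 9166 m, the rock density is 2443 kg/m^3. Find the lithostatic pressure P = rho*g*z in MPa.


P = rho * g * z / 1e6
= 2443 * 9.81 * 9166 / 1e6
= 219670797.78 / 1e6
= 219.6708 MPa

219.6708


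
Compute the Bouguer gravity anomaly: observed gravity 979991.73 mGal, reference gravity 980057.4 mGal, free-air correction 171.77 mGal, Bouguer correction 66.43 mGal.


BA = g_obs - g_ref + FAC - BC
= 979991.73 - 980057.4 + 171.77 - 66.43
= 39.67 mGal

39.67


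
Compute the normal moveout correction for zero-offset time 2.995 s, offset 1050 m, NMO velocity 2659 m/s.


x/Vnmo = 1050/2659 = 0.394885
(x/Vnmo)^2 = 0.155934
t0^2 = 8.970025
sqrt(8.970025 + 0.155934) = 3.02092
dt = 3.02092 - 2.995 = 0.02592

0.02592


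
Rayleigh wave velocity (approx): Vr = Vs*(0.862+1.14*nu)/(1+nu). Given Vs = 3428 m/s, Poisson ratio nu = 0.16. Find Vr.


Numerator factor = 0.862 + 1.14*0.16 = 1.0444
Denominator = 1 + 0.16 = 1.16
Vr = 3428 * 1.0444 / 1.16 = 3086.38 m/s

3086.38


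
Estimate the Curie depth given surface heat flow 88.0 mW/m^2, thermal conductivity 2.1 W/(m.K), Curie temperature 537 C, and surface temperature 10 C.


T_Curie - T_surf = 537 - 10 = 527 C
Convert q to W/m^2: 88.0 mW/m^2 = 0.088 W/m^2
d = 527 * 2.1 / 0.088 = 12576.14 m

12576.14


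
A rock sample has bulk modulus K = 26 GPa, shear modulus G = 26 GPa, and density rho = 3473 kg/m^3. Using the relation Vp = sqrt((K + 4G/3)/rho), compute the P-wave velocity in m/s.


First compute the effective modulus:
K + 4G/3 = 26e9 + 4*26e9/3 = 60666666666.67 Pa
Then divide by density:
60666666666.67 / 3473 = 17468087.1485 Pa/(kg/m^3)
Take the square root:
Vp = sqrt(17468087.1485) = 4179.48 m/s

4179.48


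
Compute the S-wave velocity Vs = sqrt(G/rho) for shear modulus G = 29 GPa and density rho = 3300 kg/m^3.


Convert G to Pa: G = 29e9 Pa
Compute G/rho = 29e9 / 3300 = 8787878.7879
Vs = sqrt(8787878.7879) = 2964.44 m/s

2964.44


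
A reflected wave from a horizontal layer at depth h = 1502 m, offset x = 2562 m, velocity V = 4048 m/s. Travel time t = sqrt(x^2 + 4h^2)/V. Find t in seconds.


x^2 + 4h^2 = 2562^2 + 4*1502^2 = 6563844 + 9024016 = 15587860
sqrt(15587860) = 3948.1464
t = 3948.1464 / 4048 = 0.9753 s

0.9753


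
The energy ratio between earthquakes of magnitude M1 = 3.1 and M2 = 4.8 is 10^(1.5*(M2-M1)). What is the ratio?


M2 - M1 = 4.8 - 3.1 = 1.7
1.5 * 1.7 = 2.55
ratio = 10^2.55 = 354.81

354.81


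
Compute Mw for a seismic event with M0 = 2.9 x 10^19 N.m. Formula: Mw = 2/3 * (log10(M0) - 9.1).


log10(M0) = log10(2.9 x 10^19) = 19.4624
Mw = 2/3 * (19.4624 - 9.1)
= 2/3 * 10.3624
= 6.91

6.91


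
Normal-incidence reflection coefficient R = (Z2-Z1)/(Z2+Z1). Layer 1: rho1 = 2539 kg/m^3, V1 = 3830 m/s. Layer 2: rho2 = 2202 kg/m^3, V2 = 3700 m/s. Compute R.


Z1 = 2539 * 3830 = 9724370
Z2 = 2202 * 3700 = 8147400
R = (8147400 - 9724370) / (8147400 + 9724370) = -1576970 / 17871770 = -0.0882

-0.0882


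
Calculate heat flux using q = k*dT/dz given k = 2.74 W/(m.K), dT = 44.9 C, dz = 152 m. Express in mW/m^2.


q = k * dT / dz * 1000
= 2.74 * 44.9 / 152 * 1000
= 0.809382 * 1000
= 809.3816 mW/m^2

809.3816


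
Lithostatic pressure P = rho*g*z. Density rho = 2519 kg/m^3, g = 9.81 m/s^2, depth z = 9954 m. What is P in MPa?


P = rho * g * z / 1e6
= 2519 * 9.81 * 9954 / 1e6
= 245977176.06 / 1e6
= 245.9772 MPa

245.9772


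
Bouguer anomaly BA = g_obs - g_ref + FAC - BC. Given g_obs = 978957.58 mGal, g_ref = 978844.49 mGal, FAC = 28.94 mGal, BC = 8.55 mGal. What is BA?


BA = g_obs - g_ref + FAC - BC
= 978957.58 - 978844.49 + 28.94 - 8.55
= 133.48 mGal

133.48


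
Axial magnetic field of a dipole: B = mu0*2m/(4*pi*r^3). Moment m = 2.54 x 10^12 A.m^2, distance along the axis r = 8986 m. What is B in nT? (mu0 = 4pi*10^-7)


m = 2.54 x 10^12 = 2540000000000 A.m^2
2m = 5080000000000 A.m^2
r^3 = 8986^3 = 725603289256
B = (4pi*10^-7) * 5080000000000 / (4*pi * 725603289256) * 1e9
= 6383716.272094 / 9118199851788.96 * 1e9
= 700.1071 nT

700.1071


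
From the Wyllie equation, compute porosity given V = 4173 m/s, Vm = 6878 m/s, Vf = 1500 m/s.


1/V - 1/Vm = 1/4173 - 1/6878 = 9.424e-05
1/Vf - 1/Vm = 1/1500 - 1/6878 = 0.00052128
phi = 9.424e-05 / 0.00052128 = 0.1808

0.1808


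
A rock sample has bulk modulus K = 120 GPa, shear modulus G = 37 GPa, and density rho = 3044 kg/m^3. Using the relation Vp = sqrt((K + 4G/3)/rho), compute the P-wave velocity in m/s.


First compute the effective modulus:
K + 4G/3 = 120e9 + 4*37e9/3 = 169333333333.33 Pa
Then divide by density:
169333333333.33 / 3044 = 55628558.9137 Pa/(kg/m^3)
Take the square root:
Vp = sqrt(55628558.9137) = 7458.46 m/s

7458.46


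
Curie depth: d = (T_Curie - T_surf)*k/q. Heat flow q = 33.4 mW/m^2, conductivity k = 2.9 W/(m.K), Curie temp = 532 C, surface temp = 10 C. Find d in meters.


T_Curie - T_surf = 532 - 10 = 522 C
Convert q to W/m^2: 33.4 mW/m^2 = 0.0334 W/m^2
d = 522 * 2.9 / 0.0334 = 45323.35 m

45323.35


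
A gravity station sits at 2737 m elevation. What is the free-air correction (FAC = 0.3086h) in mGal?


FAC = 0.3086 * h
= 0.3086 * 2737
= 844.6382 mGal

844.6382


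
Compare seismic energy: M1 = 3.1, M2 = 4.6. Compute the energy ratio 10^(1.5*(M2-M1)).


M2 - M1 = 4.6 - 3.1 = 1.5
1.5 * 1.5 = 2.25
ratio = 10^2.25 = 177.83

177.83


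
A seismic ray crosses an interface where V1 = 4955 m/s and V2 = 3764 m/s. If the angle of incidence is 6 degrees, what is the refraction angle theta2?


sin(theta1) = sin(6 deg) = 0.104528
sin(theta2) = V2/V1 * sin(theta1) = 3764/4955 * 0.104528 = 0.079404
theta2 = arcsin(0.079404) = 4.5543 degrees

4.5543


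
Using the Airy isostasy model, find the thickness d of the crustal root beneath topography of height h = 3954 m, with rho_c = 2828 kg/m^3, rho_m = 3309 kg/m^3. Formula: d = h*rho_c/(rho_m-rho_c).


rho_m - rho_c = 3309 - 2828 = 481
d = 3954 * 2828 / 481
= 11181912 / 481
= 23247.22 m

23247.22


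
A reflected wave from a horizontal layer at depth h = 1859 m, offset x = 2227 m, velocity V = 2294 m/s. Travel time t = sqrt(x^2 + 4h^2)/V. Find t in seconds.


x^2 + 4h^2 = 2227^2 + 4*1859^2 = 4959529 + 13823524 = 18783053
sqrt(18783053) = 4333.942
t = 4333.942 / 2294 = 1.8893 s

1.8893


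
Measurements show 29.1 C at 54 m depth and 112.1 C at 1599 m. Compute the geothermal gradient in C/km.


dT = 112.1 - 29.1 = 83.0 C
dz = 1599 - 54 = 1545 m
gradient = dT/dz * 1000 = 83.0/1545 * 1000 = 53.7217 C/km

53.7217


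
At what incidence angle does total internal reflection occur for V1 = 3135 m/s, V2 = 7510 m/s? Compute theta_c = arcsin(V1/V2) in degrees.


V1/V2 = 3135/7510 = 0.417443
theta_c = arcsin(0.417443) = 24.6733 degrees

24.6733


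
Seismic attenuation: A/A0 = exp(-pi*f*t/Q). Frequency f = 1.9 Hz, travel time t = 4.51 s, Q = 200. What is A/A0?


pi*f*t/Q = pi*1.9*4.51/200 = 0.134602
A/A0 = exp(-0.134602) = 0.874064

0.874064


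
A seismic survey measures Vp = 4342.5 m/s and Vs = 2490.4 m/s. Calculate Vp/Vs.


Vp/Vs = 4342.5 / 2490.4
= 1.7437

1.7437


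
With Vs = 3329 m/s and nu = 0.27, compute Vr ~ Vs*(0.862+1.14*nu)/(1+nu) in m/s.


Numerator factor = 0.862 + 1.14*0.27 = 1.1698
Denominator = 1 + 0.27 = 1.27
Vr = 3329 * 1.1698 / 1.27 = 3066.35 m/s

3066.35


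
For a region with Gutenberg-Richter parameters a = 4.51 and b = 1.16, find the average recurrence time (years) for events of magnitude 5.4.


log10(N) = 4.51 - 1.16*5.4 = -1.754
N = 10^-1.754 = 0.01762
T = 1/N = 1/0.01762 = 56.7545 years

56.7545


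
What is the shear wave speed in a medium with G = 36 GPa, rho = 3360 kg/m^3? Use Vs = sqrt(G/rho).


Convert G to Pa: G = 36e9 Pa
Compute G/rho = 36e9 / 3360 = 10714285.7143
Vs = sqrt(10714285.7143) = 3273.27 m/s

3273.27


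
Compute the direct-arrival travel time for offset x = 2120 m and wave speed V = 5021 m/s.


t = x / V
= 2120 / 5021
= 0.4222 s

0.4222


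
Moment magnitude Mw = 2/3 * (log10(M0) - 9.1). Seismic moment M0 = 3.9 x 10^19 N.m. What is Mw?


log10(M0) = log10(3.9 x 10^19) = 19.5911
Mw = 2/3 * (19.5911 - 9.1)
= 2/3 * 10.4911
= 6.99

6.99


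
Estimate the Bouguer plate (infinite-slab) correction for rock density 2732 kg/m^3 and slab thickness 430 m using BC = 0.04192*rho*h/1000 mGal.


BC = 0.04192 * rho * h / 1000
= 0.04192 * 2732 * 430 / 1000
= 49.2459 mGal

49.2459


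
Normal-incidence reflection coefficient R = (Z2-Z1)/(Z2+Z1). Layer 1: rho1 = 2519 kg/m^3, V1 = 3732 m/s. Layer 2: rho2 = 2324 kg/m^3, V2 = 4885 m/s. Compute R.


Z1 = 2519 * 3732 = 9400908
Z2 = 2324 * 4885 = 11352740
R = (11352740 - 9400908) / (11352740 + 9400908) = 1951832 / 20753648 = 0.094

0.094


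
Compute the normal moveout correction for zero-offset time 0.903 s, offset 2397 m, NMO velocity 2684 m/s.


x/Vnmo = 2397/2684 = 0.89307
(x/Vnmo)^2 = 0.797574
t0^2 = 0.815409
sqrt(0.815409 + 0.797574) = 1.270033
dt = 1.270033 - 0.903 = 0.367033

0.367033


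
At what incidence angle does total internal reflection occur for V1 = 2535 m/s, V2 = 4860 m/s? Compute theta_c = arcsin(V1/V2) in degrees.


V1/V2 = 2535/4860 = 0.521605
theta_c = arcsin(0.521605) = 31.44 degrees

31.44


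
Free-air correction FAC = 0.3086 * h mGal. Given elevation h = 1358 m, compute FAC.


FAC = 0.3086 * h
= 0.3086 * 1358
= 419.0788 mGal

419.0788


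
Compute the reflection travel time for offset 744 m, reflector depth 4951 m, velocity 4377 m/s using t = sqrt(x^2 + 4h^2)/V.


x^2 + 4h^2 = 744^2 + 4*4951^2 = 553536 + 98049604 = 98603140
sqrt(98603140) = 9929.9114
t = 9929.9114 / 4377 = 2.2687 s

2.2687
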